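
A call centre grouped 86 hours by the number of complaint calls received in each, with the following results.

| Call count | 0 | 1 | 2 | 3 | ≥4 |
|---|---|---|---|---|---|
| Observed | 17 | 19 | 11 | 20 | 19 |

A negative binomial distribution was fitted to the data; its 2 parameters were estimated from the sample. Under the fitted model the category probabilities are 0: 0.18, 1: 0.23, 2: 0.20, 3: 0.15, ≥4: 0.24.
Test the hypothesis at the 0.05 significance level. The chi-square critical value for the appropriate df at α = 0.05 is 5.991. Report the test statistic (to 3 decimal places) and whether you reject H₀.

6.453; reject

Expected counts E_i = n·p_i: 86×0.18 = 15.48, 86×0.23 = 19.78, 86×0.20 = 17.2, 86×0.15 = 12.9, 86×0.24 = 20.64.
0: (17 − 15.48)²/15.48 = 2.3104/15.48 = 0.1493
1: (19 − 19.78)²/19.78 = 0.6084/19.78 = 0.0308
2: (11 − 17.2)²/17.2 = 38.44/17.2 = 2.2349
3: (20 − 12.9)²/12.9 = 50.41/12.9 = 3.9078
≥4: (19 − 20.64)²/20.64 = 2.6896/20.64 = 0.1303
Sum = 6.453
df = 2. Since 6.453 > 5.991, we reject H₀.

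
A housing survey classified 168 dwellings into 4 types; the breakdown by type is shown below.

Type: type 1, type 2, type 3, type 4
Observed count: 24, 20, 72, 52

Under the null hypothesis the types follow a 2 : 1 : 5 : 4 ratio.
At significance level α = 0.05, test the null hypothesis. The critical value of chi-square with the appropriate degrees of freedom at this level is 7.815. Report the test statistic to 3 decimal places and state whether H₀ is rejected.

Ratio total = 12. Expected counts: 168×2/12 = 28, 168×1/12 = 14, 168×5/12 = 70, 168×4/12 = 56.
type 1: (24 − 28)²/28 = 16/28 = 0.5714
type 2: (20 − 14)²/14 = 36/14 = 2.5714
type 3: (72 − 70)²/70 = 4/70 = 0.0571
type 4: (52 − 56)²/56 = 16/56 = 0.2857
Sum = 3.486
df = 3. Since 3.486 < 7.815, we do not reject H₀.

3.486; do not reject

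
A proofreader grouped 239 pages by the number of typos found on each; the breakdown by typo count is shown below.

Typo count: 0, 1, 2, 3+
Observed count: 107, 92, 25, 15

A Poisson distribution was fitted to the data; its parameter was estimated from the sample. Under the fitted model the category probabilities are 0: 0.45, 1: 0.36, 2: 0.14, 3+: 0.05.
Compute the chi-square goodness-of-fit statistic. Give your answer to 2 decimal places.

3.33

Expected counts E_i = n·p_i: 239×0.45 = 107.55, 239×0.36 = 86.04, 239×0.14 = 33.46, 239×0.05 = 11.95.
χ² = (107−107.55)²/107.55 + (92−86.04)²/86.04 + (25−33.46)²/33.46 + (15−11.95)²/11.95
   = 0.003 + 0.413 + 2.139 + 0.778
Sum = 3.33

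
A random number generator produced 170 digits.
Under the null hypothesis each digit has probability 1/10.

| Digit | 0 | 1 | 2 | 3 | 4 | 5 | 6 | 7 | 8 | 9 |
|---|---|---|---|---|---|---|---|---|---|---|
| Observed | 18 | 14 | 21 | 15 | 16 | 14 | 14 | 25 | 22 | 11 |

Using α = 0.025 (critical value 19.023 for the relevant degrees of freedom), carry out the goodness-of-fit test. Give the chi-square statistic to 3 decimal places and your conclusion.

Expected count for each of the 10 categories: 170/10 = 17.
cat         O        E   (O−E)²/E
0          18       17     0.0588
1          14       17     0.5294
2          21       17     0.9412
3          15       17     0.2353
4          16       17     0.0588
5          14       17     0.5294
6          14       17     0.5294
7          25       17     3.7647
8          22       17     1.4706
9          11       17     2.1176
Sum = 10.235
df = 9. Since 10.235 < 19.023, we do not reject H₀.

10.235; do not reject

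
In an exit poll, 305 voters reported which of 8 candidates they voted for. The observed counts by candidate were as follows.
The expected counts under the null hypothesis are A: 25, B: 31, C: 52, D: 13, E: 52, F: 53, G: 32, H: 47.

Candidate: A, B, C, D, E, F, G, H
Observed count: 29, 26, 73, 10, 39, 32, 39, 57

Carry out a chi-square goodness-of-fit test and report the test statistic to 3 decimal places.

cat         O        E   (O−E)²/E
A          29       25     0.6400
B          26       31     0.8065
C          73       52     8.4808
D          10       13     0.6923
E          39       52     3.2500
F          32       53     8.3208
G          39       32     1.5313
H          57       47     2.1277
Sum = 25.849

25.849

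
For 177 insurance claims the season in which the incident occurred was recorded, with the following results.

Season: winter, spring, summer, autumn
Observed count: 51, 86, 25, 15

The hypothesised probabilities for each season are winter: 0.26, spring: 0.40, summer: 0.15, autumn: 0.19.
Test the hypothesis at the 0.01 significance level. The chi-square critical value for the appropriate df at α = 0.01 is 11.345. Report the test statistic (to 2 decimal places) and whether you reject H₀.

Expected counts E_i = n·p_i: 177×0.26 = 46.02, 177×0.40 = 70.8, 177×0.15 = 26.55, 177×0.19 = 33.63.
χ² = (51−46.02)²/46.02 + (86−70.8)²/70.8 + (25−26.55)²/26.55 + (15−33.63)²/33.63
   = 0.539 + 3.263 + 0.090 + 10.320
Sum = 14.21
df = 3. Since 14.21 > 11.345, we reject H₀.

14.21; reject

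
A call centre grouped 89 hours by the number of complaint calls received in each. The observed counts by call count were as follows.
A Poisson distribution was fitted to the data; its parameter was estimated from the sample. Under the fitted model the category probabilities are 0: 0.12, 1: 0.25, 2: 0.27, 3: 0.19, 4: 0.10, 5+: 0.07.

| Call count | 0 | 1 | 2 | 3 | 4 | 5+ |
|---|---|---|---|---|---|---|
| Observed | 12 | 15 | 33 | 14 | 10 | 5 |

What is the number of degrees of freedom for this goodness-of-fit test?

There are k = 6 categories and 1 parameter estimated from the data, so df = 6 − 1 − 1 = 4.

4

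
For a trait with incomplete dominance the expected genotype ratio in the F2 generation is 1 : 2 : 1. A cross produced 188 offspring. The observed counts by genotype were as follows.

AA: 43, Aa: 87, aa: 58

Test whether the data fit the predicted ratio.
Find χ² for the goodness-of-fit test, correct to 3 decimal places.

3.436

Ratio total = 4. Expected counts: 188×1/4 = 47, 188×2/4 = 94, 188×1/4 = 47.
χ² = (43−47)²/47 + (87−94)²/94 + (58−47)²/47
   = 0.3404 + 0.5213 + 2.5745
Sum = 3.436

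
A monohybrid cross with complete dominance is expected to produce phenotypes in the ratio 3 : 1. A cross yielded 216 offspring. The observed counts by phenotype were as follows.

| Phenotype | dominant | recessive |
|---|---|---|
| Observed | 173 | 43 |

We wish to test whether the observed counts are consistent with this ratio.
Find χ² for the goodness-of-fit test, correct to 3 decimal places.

2.988

Ratio total = 4. Expected counts: 216×3/4 = 162, 216×1/4 = 54.
χ² = (173−162)²/162 + (43−54)²/54
   = 0.7469 + 2.2407
Sum = 2.988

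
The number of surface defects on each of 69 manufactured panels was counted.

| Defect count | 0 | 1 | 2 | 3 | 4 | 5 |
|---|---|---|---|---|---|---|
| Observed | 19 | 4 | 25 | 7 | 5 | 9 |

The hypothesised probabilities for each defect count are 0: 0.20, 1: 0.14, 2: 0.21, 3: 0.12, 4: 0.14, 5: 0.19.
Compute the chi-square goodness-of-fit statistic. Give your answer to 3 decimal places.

16.633

Expected counts E_i = n·p_i: 69×0.20 = 13.8, 69×0.14 = 9.66, 69×0.21 = 14.49, 69×0.12 = 8.28, 69×0.14 = 9.66, 69×0.19 = 13.11.
0: (19 − 13.8)²/13.8 = 27.04/13.8 = 1.9594
1: (4 − 9.66)²/9.66 = 32.0356/9.66 = 3.3163
2: (25 − 14.49)²/14.49 = 110.4601/14.49 = 7.6232
3: (7 − 8.28)²/8.28 = 1.6384/8.28 = 0.1979
4: (5 − 9.66)²/9.66 = 21.7156/9.66 = 2.2480
5: (9 − 13.11)²/13.11 = 16.8921/13.11 = 1.2885
Sum = 16.633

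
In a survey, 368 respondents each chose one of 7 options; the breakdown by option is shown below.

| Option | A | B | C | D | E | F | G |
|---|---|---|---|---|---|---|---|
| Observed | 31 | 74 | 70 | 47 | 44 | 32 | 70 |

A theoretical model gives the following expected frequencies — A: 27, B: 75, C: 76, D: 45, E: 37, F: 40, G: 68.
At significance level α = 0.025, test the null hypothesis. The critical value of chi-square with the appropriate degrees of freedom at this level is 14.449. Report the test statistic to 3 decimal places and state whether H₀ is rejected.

4.152; do not reject

A: (31 − 27)²/27 = 16/27 = 0.5926
B: (74 − 75)²/75 = 1/75 = 0.0133
C: (70 − 76)²/76 = 36/76 = 0.4737
D: (47 − 45)²/45 = 4/45 = 0.0889
E: (44 − 37)²/37 = 49/37 = 1.3243
F: (32 − 40)²/40 = 64/40 = 1.6000
G: (70 − 68)²/68 = 4/68 = 0.0588
Sum = 4.152
df = 6. Since 4.152 < 14.449, we do not reject H₀.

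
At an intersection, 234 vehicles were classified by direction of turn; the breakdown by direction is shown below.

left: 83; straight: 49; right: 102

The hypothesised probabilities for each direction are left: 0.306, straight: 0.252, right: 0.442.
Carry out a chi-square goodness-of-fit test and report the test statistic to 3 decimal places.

Expected counts E_i = n·p_i: 234×0.306 = 71.604, 234×0.252 = 58.968, 234×0.442 = 103.428.
cat           O        E   (O−E)²/E
left         83   71.604     1.8137
straight     49   58.968     1.6850
right       102  103.428     0.0197
Sum = 3.518

3.518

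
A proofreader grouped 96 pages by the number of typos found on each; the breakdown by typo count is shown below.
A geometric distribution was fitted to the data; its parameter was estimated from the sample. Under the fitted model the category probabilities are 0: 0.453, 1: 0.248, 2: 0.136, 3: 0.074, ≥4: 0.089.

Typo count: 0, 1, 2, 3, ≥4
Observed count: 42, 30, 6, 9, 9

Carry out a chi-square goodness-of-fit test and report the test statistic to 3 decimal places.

Expected counts E_i = n·p_i: 96×0.453 = 43.488, 96×0.248 = 23.808, 96×0.136 = 13.056, 96×0.074 = 7.104, 96×0.089 = 8.544.
0: (42 − 43.488)²/43.488 = 2.214144/43.488 = 0.0509
1: (30 − 23.808)²/23.808 = 38.340864/23.808 = 1.6104
2: (6 − 13.056)²/13.056 = 49.787136/13.056 = 3.8134
3: (9 − 7.104)²/7.104 = 3.594816/7.104 = 0.5060
≥4: (9 − 8.544)²/8.544 = 0.207936/8.544 = 0.0243
Sum = 6.005

6.005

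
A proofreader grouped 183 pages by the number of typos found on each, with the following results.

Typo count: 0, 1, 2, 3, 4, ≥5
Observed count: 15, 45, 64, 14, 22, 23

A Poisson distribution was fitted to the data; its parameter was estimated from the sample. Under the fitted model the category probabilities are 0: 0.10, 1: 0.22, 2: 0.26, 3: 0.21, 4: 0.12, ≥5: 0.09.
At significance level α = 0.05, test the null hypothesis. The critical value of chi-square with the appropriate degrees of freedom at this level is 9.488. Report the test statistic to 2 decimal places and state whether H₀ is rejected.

24.94; reject

Expected counts E_i = n·p_i: 183×0.10 = 18.3, 183×0.22 = 40.26, 183×0.26 = 47.58, 183×0.21 = 38.43, 183×0.12 = 21.96, 183×0.09 = 16.47.
cat         O        E   (O−E)²/E
0          15     18.3      0.595
1          45    40.26      0.558
2          64    47.58      5.667
3          14    38.43     15.530
4          22    21.96      0.000
≥5         23    16.47      2.589
Sum = 24.94
df = 4. Since 24.94 > 9.488, we reject H₀.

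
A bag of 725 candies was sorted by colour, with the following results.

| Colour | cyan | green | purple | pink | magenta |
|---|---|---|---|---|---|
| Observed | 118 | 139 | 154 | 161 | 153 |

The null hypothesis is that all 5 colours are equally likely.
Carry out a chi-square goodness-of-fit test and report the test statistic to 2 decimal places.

Under H₀ each category has probability 1/5, so each expected count is 725/5 = 145.
cyan: (118 − 145)²/145 = 729/145 = 5.028
green: (139 − 145)²/145 = 36/145 = 0.248
purple: (154 − 145)²/145 = 81/145 = 0.559
pink: (161 − 145)²/145 = 256/145 = 1.766
magenta: (153 − 145)²/145 = 64/145 = 0.441
Sum = 8.04

8.04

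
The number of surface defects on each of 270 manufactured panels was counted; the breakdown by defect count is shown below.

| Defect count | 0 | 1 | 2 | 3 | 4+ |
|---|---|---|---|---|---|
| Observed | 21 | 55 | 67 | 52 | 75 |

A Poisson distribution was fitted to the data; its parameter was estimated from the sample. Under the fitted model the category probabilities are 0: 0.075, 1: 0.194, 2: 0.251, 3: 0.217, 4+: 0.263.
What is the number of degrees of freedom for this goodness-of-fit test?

There are k = 5 categories and 1 parameter estimated from the data, so df = 5 − 1 − 1 = 3.

3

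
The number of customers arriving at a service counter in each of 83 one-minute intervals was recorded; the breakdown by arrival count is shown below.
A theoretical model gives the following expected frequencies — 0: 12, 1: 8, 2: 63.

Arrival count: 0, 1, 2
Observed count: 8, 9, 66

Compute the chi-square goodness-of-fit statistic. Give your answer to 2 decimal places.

0: (8 − 12)²/12 = 16/12 = 1.333
1: (9 − 8)²/8 = 1/8 = 0.125
2: (66 − 63)²/63 = 9/63 = 0.143
Sum = 1.60

1.60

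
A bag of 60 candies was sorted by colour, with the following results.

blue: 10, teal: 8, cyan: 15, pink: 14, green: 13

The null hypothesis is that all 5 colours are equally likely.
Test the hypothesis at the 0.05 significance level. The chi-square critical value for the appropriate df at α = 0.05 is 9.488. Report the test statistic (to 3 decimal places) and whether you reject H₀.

Under H₀ each category has probability 1/5, so each expected count is 60/5 = 12.
blue: (10 − 12)²/12 = 4/12 = 0.3333
teal: (8 − 12)²/12 = 16/12 = 1.3333
cyan: (15 − 12)²/12 = 9/12 = 0.7500
pink: (14 − 12)²/12 = 4/12 = 0.3333
green: (13 − 12)²/12 = 1/12 = 0.0833
Sum = 2.833
df = 4. Since 2.833 < 9.488, we do not reject H₀.

2.833; do not reject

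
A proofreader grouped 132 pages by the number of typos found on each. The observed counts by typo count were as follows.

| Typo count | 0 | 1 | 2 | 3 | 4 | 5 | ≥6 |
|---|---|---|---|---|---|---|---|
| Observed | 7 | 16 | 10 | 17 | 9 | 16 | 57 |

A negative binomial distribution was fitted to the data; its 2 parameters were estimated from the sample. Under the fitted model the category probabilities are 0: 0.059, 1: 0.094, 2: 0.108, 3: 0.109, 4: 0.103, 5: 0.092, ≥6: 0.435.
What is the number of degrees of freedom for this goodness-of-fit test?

4

There are k = 7 categories and 2 parameters estimated from the data, so df = 7 − 1 − 2 = 4.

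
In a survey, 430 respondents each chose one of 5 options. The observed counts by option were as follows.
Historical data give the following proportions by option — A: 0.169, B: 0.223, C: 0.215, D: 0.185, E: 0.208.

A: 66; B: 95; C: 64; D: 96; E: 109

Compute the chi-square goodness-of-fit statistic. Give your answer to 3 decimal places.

17.055

Expected counts E_i = n·p_i: 430×0.169 = 72.67, 430×0.223 = 95.89, 430×0.215 = 92.45, 430×0.185 = 79.55, 430×0.208 = 89.44.
A: (66 − 72.67)²/72.67 = 44.4889/72.67 = 0.6122
B: (95 − 95.89)²/95.89 = 0.7921/95.89 = 0.0083
C: (64 − 92.45)²/92.45 = 809.4025/92.45 = 8.7550
D: (96 − 79.55)²/79.55 = 270.6025/79.55 = 3.4017
E: (109 − 89.44)²/89.44 = 382.5936/89.44 = 4.2777
Sum = 17.055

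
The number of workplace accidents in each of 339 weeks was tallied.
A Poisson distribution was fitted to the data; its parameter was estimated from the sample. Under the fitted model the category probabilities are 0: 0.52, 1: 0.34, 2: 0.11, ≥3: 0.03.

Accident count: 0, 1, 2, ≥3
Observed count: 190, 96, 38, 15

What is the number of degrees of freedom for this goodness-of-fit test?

2

There are k = 4 categories and 1 parameter estimated from the data, so df = 4 − 1 − 1 = 2.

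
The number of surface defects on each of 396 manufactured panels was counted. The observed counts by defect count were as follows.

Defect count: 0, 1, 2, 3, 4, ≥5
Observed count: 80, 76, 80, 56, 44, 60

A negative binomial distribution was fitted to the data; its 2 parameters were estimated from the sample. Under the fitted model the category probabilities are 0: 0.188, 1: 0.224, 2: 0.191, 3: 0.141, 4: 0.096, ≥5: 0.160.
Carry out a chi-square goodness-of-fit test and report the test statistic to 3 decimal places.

3.606

Expected counts E_i = n·p_i: 396×0.188 = 74.448, 396×0.224 = 88.704, 396×0.191 = 75.636, 396×0.141 = 55.836, 396×0.096 = 38.016, 396×0.160 = 63.36.
χ² = (80−74.448)²/74.448 + (76−88.704)²/88.704 + (80−75.636)²/75.636 + (56−55.836)²/55.836 + (44−38.016)²/38.016 + (60−63.36)²/63.36
   = 0.4140 + 1.8194 + 0.2518 + 0.0005 + 0.9419 + 0.1782
Sum = 3.606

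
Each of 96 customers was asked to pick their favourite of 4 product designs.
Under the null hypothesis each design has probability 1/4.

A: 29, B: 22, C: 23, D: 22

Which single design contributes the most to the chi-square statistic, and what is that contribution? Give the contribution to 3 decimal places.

A, 1.042

Under H₀ each category has probability 1/4, so each expected count is 96/4 = 24.
cat         O        E   (O−E)²/E
A          29       24     1.0417
B          22       24     0.1667
C          23       24     0.0417
D          22       24     0.1667
The largest term is for A: 1.042.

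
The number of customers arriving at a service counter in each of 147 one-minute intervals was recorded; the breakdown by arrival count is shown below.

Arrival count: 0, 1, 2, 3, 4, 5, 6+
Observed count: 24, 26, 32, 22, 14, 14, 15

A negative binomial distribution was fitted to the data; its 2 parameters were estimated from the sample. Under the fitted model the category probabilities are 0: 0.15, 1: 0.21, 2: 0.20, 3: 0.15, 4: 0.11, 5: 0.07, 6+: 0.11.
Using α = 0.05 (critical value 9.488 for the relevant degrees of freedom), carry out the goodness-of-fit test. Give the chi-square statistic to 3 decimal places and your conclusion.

Expected counts E_i = n·p_i: 147×0.15 = 22.05, 147×0.21 = 30.87, 147×0.20 = 29.4, 147×0.15 = 22.05, 147×0.11 = 16.17, 147×0.07 = 10.29, 147×0.11 = 16.17.
cat         O        E   (O−E)²/E
0          24    22.05     0.1724
1          26    30.87     0.7683
2          32     29.4     0.2299
3          22    22.05     0.0001
4          14    16.17     0.2912
5          14    10.29     1.3376
6+         15    16.17     0.0847
Sum = 2.884
df = 4. Since 2.884 < 9.488, we do not reject H₀.

2.884; do not reject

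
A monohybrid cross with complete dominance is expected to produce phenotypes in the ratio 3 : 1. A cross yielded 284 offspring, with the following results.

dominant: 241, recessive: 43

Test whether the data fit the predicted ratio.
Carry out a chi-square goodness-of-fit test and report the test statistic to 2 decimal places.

14.72

Ratio total = 4. Expected counts: 284×3/4 = 213, 284×1/4 = 71.
χ² = (241−213)²/213 + (43−71)²/71
   = 3.681 + 11.042
Sum = 14.72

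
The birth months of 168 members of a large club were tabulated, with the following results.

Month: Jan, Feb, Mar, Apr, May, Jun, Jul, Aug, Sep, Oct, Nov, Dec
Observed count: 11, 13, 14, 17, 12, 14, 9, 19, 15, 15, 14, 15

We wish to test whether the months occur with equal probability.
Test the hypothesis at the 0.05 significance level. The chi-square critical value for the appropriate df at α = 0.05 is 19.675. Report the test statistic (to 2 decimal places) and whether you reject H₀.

5.43; do not reject

Expected count for each of the 12 categories: 168/12 = 14.
χ² = (11−14)²/14 + (13−14)²/14 + (14−14)²/14 + (17−14)²/14 + (12−14)²/14 + (14−14)²/14 + (9−14)²/14 + (19−14)²/14 + (15−14)²/14 + (15−14)²/14 + (14−14)²/14 + (15−14)²/14
   = 0.643 + 0.071 + 0.000 + 0.643 + 0.286 + 0.000 + 1.786 + 1.786 + 0.071 + 0.071 + 0.000 + 0.071
Sum = 5.43
df = 11. Since 5.43 < 19.675, we do not reject H₀.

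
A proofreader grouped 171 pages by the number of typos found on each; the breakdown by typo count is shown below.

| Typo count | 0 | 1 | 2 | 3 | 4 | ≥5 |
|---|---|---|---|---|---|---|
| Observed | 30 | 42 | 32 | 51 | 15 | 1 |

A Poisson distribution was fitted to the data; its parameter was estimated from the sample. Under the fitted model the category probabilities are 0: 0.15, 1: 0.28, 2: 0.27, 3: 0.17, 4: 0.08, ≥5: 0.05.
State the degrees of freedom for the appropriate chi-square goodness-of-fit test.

There are k = 6 categories and 1 parameter estimated from the data, so df = 6 − 1 − 1 = 4.

4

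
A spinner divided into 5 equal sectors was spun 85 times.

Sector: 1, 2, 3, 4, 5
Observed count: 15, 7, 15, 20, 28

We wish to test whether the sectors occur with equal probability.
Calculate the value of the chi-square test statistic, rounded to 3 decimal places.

14.000

Under H₀ each category has probability 1/5, so each expected count is 85/5 = 17.
χ² = (15−17)²/17 + (7−17)²/17 + (15−17)²/17 + (20−17)²/17 + (28−17)²/17
   = 0.2353 + 5.8824 + 0.2353 + 0.5294 + 7.1176
Sum = 14.000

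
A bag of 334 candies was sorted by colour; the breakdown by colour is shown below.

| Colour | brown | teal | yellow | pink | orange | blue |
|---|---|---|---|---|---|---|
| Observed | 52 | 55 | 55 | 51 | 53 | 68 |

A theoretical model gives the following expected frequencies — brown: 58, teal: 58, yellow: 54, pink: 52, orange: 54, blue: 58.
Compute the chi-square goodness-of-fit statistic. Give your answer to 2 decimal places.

brown: (52 − 58)²/58 = 36/58 = 0.621
teal: (55 − 58)²/58 = 9/58 = 0.155
yellow: (55 − 54)²/54 = 1/54 = 0.019
pink: (51 − 52)²/52 = 1/52 = 0.019
orange: (53 − 54)²/54 = 1/54 = 0.019
blue: (68 − 58)²/58 = 100/58 = 1.724
Sum = 2.56

2.56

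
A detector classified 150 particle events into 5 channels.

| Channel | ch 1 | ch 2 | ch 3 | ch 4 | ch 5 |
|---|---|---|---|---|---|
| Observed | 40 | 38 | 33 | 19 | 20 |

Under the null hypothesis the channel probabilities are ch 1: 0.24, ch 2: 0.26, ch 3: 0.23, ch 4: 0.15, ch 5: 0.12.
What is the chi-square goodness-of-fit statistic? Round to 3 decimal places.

1.302

Expected counts E_i = n·p_i: 150×0.24 = 36, 150×0.26 = 39, 150×0.23 = 34.5, 150×0.15 = 22.5, 150×0.12 = 18.
cat         O        E   (O−E)²/E
ch 1       40       36     0.4444
ch 2       38       39     0.0256
ch 3       33     34.5     0.0652
ch 4       19     22.5     0.5444
ch 5       20       18     0.2222
Sum = 1.302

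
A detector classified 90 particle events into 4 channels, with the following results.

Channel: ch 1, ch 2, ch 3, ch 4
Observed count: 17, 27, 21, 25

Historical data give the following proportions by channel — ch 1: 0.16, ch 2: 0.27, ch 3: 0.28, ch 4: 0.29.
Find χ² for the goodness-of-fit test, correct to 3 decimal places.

Expected counts E_i = n·p_i: 90×0.16 = 14.4, 90×0.27 = 24.3, 90×0.28 = 25.2, 90×0.29 = 26.1.
χ² = (17−14.4)²/14.4 + (27−24.3)²/24.3 + (21−25.2)²/25.2 + (25−26.1)²/26.1
   = 0.4694 + 0.3000 + 0.7000 + 0.0464
Sum = 1.516

1.516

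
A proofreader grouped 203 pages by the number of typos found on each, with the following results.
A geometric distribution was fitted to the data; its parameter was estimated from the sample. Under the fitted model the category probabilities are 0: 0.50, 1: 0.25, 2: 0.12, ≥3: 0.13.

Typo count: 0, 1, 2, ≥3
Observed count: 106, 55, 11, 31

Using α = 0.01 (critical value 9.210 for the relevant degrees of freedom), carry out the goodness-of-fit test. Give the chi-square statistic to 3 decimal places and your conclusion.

8.688; do not reject

Expected counts E_i = n·p_i: 203×0.50 = 101.5, 203×0.25 = 50.75, 203×0.12 = 24.36, 203×0.13 = 26.39.
χ² = (106−101.5)²/101.5 + (55−50.75)²/50.75 + (11−24.36)²/24.36 + (31−26.39)²/26.39
   = 0.1995 + 0.3559 + 7.3272 + 0.8053
Sum = 8.688
df = 2. Since 8.688 < 9.210, we do not reject H₀.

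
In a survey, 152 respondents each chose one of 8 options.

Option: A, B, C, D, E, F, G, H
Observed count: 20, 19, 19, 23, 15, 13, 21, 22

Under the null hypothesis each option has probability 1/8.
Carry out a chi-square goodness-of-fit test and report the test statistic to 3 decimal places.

4.316

Under H₀ each category has probability 1/8, so each expected count is 152/8 = 19.
A: (20 − 19)²/19 = 1/19 = 0.0526
B: (19 − 19)²/19 = 0/19 = 0.0000
C: (19 − 19)²/19 = 0/19 = 0.0000
D: (23 − 19)²/19 = 16/19 = 0.8421
E: (15 − 19)²/19 = 16/19 = 0.8421
F: (13 − 19)²/19 = 36/19 = 1.8947
G: (21 − 19)²/19 = 4/19 = 0.2105
H: (22 − 19)²/19 = 9/19 = 0.4737
Sum = 4.316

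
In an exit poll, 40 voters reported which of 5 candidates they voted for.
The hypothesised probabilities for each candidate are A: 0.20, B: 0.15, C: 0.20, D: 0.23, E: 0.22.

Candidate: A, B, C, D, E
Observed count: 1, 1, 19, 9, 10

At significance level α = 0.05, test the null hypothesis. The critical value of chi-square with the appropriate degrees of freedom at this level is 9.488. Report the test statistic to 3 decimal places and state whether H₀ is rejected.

25.585; reject

Expected counts E_i = n·p_i: 40×0.20 = 8, 40×0.15 = 6, 40×0.20 = 8, 40×0.23 = 9.2, 40×0.22 = 8.8.
A: (1 − 8)²/8 = 49/8 = 6.1250
B: (1 − 6)²/6 = 25/6 = 4.1667
C: (19 − 8)²/8 = 121/8 = 15.1250
D: (9 − 9.2)²/9.2 = 0.04/9.2 = 0.0043
E: (10 − 8.8)²/8.8 = 1.44/8.8 = 0.1636
Sum = 25.585
df = 4. Since 25.585 > 9.488, we reject H₀.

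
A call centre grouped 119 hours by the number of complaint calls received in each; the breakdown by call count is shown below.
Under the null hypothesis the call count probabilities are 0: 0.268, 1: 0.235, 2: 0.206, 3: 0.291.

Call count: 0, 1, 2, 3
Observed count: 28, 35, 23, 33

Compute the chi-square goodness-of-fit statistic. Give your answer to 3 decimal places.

Expected counts E_i = n·p_i: 119×0.268 = 31.892, 119×0.235 = 27.965, 119×0.206 = 24.514, 119×0.291 = 34.629.
χ² = (28−31.892)²/31.892 + (35−27.965)²/27.965 + (23−24.514)²/24.514 + (33−34.629)²/34.629
   = 0.4750 + 1.7698 + 0.0935 + 0.0766
Sum = 2.415

2.415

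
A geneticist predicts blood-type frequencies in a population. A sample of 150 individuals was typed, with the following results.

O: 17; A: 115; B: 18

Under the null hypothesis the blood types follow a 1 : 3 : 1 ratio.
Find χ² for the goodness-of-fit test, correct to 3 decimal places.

17.378

Ratio total = 5. Expected counts: 150×1/5 = 30, 150×3/5 = 90, 150×1/5 = 30.
χ² = (17−30)²/30 + (115−90)²/90 + (18−30)²/30
   = 5.6333 + 6.9444 + 4.8000
Sum = 17.378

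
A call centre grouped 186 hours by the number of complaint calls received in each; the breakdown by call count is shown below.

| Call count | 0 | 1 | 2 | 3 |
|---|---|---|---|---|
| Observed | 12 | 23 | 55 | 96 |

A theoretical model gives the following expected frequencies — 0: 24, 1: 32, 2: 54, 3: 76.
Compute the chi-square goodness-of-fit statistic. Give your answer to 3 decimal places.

13.813

cat         O        E   (O−E)²/E
0          12       24     6.0000
1          23       32     2.5313
2          55       54     0.0185
3          96       76     5.2632
Sum = 13.813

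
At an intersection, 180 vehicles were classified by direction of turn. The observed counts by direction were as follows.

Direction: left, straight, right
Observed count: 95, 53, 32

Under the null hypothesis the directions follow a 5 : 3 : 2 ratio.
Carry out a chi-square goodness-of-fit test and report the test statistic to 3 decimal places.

0.741

Ratio total = 10. Expected counts: 180×5/10 = 90, 180×3/10 = 54, 180×2/10 = 36.
χ² = (95−90)²/90 + (53−54)²/54 + (32−36)²/36
   = 0.2778 + 0.0185 + 0.4444
Sum = 0.741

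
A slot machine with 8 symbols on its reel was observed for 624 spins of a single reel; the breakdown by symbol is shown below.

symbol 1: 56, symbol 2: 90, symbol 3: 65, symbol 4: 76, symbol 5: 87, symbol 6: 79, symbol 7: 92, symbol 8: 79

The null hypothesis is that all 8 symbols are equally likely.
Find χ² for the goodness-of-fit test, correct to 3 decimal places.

Under H₀ each category has probability 1/8, so each expected count is 624/8 = 78.
symbol 1: (56 − 78)²/78 = 484/78 = 6.2051
symbol 2: (90 − 78)²/78 = 144/78 = 1.8462
symbol 3: (65 − 78)²/78 = 169/78 = 2.1667
symbol 4: (76 − 78)²/78 = 4/78 = 0.0513
symbol 5: (87 − 78)²/78 = 81/78 = 1.0385
symbol 6: (79 − 78)²/78 = 1/78 = 0.0128
symbol 7: (92 − 78)²/78 = 196/78 = 2.5128
symbol 8: (79 − 78)²/78 = 1/78 = 0.0128
Sum = 13.846

13.846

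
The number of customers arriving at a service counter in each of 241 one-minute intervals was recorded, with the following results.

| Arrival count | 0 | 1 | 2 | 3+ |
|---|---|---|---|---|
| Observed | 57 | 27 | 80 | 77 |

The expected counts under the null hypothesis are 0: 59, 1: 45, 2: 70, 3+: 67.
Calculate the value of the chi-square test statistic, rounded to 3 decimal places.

10.189

χ² = (57−59)²/59 + (27−45)²/45 + (80−70)²/70 + (77−67)²/67
   = 0.0678 + 7.2000 + 1.4286 + 1.4925
Sum = 10.189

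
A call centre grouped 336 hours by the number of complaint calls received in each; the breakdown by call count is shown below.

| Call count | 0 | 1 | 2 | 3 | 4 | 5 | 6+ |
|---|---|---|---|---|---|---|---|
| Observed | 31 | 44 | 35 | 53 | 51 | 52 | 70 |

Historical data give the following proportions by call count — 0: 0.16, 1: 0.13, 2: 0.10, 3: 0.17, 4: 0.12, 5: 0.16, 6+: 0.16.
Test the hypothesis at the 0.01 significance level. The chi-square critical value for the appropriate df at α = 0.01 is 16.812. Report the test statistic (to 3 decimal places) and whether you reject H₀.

17.786; reject

Expected counts E_i = n·p_i: 336×0.16 = 53.76, 336×0.13 = 43.68, 336×0.10 = 33.6, 336×0.17 = 57.12, 336×0.12 = 40.32, 336×0.16 = 53.76, 336×0.16 = 53.76.
0: (31 − 53.76)²/53.76 = 518.0176/53.76 = 9.6357
1: (44 − 43.68)²/43.68 = 0.1024/43.68 = 0.0023
2: (35 − 33.6)²/33.6 = 1.96/33.6 = 0.0583
3: (53 − 57.12)²/57.12 = 16.9744/57.12 = 0.2972
4: (51 − 40.32)²/40.32 = 114.0624/40.32 = 2.8289
5: (52 − 53.76)²/53.76 = 3.0976/53.76 = 0.0576
6+: (70 − 53.76)²/53.76 = 263.7376/53.76 = 4.9058
Sum = 17.786
df = 6. Since 17.786 > 16.812, we reject H₀.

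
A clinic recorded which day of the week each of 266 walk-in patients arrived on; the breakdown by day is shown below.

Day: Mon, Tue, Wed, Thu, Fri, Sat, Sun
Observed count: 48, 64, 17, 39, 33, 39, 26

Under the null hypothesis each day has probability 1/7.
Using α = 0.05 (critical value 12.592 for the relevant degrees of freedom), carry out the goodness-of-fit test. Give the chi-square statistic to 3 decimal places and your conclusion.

Expected count for each of the 7 categories: 266/7 = 38.
χ² = (48−38)²/38 + (64−38)²/38 + (17−38)²/38 + (39−38)²/38 + (33−38)²/38 + (39−38)²/38 + (26−38)²/38
   = 2.6316 + 17.7895 + 11.6053 + 0.0263 + 0.6579 + 0.0263 + 3.7895
Sum = 36.526
df = 6. Since 36.526 > 12.592, we reject H₀.

36.526; reject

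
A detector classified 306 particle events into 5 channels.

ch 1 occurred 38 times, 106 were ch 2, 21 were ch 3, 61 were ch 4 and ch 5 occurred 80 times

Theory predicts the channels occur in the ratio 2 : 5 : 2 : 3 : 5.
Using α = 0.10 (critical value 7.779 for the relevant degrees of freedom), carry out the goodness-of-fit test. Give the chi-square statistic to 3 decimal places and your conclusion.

11.224; reject

Ratio total = 17. Expected counts: 306×2/17 = 36, 306×5/17 = 90, 306×2/17 = 36, 306×3/17 = 54, 306×5/17 = 90.
ch 1: (38 − 36)²/36 = 4/36 = 0.1111
ch 2: (106 − 90)²/90 = 256/90 = 2.8444
ch 3: (21 − 36)²/36 = 225/36 = 6.2500
ch 4: (61 − 54)²/54 = 49/54 = 0.9074
ch 5: (80 − 90)²/90 = 100/90 = 1.1111
Sum = 11.224
df = 4. Since 11.224 > 7.779, we reject H₀.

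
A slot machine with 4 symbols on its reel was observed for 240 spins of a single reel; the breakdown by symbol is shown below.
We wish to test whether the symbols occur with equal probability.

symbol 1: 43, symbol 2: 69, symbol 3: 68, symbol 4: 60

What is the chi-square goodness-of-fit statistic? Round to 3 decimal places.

Expected count for each of the 4 categories: 240/4 = 60.
symbol 1: (43 − 60)²/60 = 289/60 = 4.8167
symbol 2: (69 − 60)²/60 = 81/60 = 1.3500
symbol 3: (68 − 60)²/60 = 64/60 = 1.0667
symbol 4: (60 − 60)²/60 = 0/60 = 0.0000
Sum = 7.233

7.233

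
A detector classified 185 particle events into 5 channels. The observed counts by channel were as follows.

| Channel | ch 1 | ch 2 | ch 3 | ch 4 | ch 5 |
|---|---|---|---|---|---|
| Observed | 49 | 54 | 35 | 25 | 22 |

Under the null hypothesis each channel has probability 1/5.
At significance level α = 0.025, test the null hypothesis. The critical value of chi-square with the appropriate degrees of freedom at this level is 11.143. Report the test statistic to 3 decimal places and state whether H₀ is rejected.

Under H₀ each category has probability 1/5, so each expected count is 185/5 = 37.
cat         O        E   (O−E)²/E
ch 1       49       37     3.8919
ch 2       54       37     7.8108
ch 3       35       37     0.1081
ch 4       25       37     3.8919
ch 5       22       37     6.0811
Sum = 21.784
df = 4. Since 21.784 > 11.143, we reject H₀.

21.784; reject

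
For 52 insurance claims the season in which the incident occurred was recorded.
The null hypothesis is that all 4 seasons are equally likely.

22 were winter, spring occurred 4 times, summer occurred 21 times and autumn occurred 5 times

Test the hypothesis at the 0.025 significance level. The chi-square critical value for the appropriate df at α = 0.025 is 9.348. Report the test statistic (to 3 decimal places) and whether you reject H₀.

Expected count for each of the 4 categories: 52/4 = 13.
χ² = (22−13)²/13 + (4−13)²/13 + (21−13)²/13 + (5−13)²/13
   = 6.2308 + 6.2308 + 4.9231 + 4.9231
Sum = 22.308
df = 3. Since 22.308 > 9.348, we reject H₀.

22.308; reject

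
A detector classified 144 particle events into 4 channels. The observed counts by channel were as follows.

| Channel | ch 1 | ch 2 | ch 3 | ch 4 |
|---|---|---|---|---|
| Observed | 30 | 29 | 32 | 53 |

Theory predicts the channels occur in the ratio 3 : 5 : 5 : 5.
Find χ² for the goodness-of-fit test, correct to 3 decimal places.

Ratio total = 18. Expected counts: 144×3/18 = 24, 144×5/18 = 40, 144×5/18 = 40, 144×5/18 = 40.
χ² = (30−24)²/24 + (29−40)²/40 + (32−40)²/40 + (53−40)²/40
   = 1.5000 + 3.0250 + 1.6000 + 4.2250
Sum = 10.350

10.350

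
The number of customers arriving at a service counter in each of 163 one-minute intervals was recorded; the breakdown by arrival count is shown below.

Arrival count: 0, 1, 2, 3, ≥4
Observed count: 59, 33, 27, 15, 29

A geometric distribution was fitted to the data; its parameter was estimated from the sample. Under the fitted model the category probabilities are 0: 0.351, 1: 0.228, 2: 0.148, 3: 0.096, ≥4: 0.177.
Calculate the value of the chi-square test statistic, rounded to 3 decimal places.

0.893

Expected counts E_i = n·p_i: 163×0.351 = 57.213, 163×0.228 = 37.164, 163×0.148 = 24.124, 163×0.096 = 15.648, 163×0.177 = 28.851.
cat         O        E   (O−E)²/E
0          59   57.213     0.0558
1          33   37.164     0.4666
2          27   24.124     0.3429
3          15   15.648     0.0268
≥4         29   28.851     0.0008
Sum = 0.893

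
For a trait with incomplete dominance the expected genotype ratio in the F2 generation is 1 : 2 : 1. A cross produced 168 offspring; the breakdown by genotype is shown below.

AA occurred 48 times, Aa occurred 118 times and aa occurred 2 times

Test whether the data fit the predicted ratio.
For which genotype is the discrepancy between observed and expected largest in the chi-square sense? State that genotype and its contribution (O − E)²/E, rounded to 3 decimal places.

aa, 38.095

Ratio total = 4. Expected counts: 168×1/4 = 42, 168×2/4 = 84, 168×1/4 = 42.
cat         O        E   (O−E)²/E
AA         48       42     0.8571
Aa        118       84    13.7619
aa          2       42    38.0952
The largest term is for aa: 38.095.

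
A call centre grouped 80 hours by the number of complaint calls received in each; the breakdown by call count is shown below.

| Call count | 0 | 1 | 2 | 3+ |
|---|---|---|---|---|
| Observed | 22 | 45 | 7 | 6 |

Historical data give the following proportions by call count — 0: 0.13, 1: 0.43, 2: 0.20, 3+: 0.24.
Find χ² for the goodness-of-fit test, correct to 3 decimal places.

30.342

Expected counts E_i = n·p_i: 80×0.13 = 10.4, 80×0.43 = 34.4, 80×0.20 = 16, 80×0.24 = 19.2.
cat         O        E   (O−E)²/E
0          22     10.4    12.9385
1          45     34.4     3.2663
2           7       16     5.0625
3+          6     19.2     9.0750
Sum = 30.342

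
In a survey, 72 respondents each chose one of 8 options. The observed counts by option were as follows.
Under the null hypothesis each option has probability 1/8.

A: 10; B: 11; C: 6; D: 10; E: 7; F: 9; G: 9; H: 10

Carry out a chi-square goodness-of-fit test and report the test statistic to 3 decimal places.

Expected count for each of the 8 categories: 72/8 = 9.
cat         O        E   (O−E)²/E
A          10        9     0.1111
B          11        9     0.4444
C           6        9     1.0000
D          10        9     0.1111
E           7        9     0.4444
F           9        9     0.0000
G           9        9     0.0000
H          10        9     0.1111
Sum = 2.222

2.222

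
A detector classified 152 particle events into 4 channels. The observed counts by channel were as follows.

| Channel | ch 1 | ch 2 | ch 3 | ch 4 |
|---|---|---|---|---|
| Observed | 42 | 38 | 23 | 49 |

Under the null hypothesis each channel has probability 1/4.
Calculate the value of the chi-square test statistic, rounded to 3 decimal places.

9.526

Expected count for each of the 4 categories: 152/4 = 38.
cat         O        E   (O−E)²/E
ch 1       42       38     0.4211
ch 2       38       38     0.0000
ch 3       23       38     5.9211
ch 4       49       38     3.1842
Sum = 9.526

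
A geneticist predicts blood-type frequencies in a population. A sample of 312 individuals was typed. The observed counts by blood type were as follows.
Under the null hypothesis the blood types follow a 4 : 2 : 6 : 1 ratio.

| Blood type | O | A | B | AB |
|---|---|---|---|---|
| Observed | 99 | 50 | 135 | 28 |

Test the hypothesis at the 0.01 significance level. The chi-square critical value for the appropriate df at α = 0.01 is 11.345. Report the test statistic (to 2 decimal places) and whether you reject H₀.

1.41; do not reject

Ratio total = 13. Expected counts: 312×4/13 = 96, 312×2/13 = 48, 312×6/13 = 144, 312×1/13 = 24.
cat         O        E   (O−E)²/E
O          99       96      0.094
A          50       48      0.083
B         135      144      0.563
AB         28       24      0.667
Sum = 1.41
df = 3. Since 1.41 < 11.345, we do not reject H₀.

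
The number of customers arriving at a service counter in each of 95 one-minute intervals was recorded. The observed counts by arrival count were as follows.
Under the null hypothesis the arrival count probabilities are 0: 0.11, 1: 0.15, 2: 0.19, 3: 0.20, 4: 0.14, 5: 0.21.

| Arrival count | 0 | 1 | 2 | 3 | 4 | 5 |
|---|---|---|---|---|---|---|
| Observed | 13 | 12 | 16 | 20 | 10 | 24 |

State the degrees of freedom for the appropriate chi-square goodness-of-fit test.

There are k = 6 categories and no parameters were estimated from the data, so df = 6 − 1 = 5.

5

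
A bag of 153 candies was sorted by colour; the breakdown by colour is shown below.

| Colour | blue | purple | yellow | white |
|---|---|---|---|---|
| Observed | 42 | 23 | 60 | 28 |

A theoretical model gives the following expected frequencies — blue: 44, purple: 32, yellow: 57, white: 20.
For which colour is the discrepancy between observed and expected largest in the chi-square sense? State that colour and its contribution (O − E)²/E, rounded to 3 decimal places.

white, 3.200

cat         O        E   (O−E)²/E
blue       42       44     0.0909
purple     23       32     2.5313
yellow     60       57     0.1579
white      28       20     3.2000
The largest term is for white: 3.200.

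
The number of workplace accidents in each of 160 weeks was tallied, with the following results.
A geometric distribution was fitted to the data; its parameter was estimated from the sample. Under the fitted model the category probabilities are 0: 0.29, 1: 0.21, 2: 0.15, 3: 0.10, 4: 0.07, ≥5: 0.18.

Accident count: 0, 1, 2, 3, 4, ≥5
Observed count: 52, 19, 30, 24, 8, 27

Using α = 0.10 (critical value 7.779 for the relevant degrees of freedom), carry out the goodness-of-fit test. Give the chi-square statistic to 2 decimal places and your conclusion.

Expected counts E_i = n·p_i: 160×0.29 = 46.4, 160×0.21 = 33.6, 160×0.15 = 24, 160×0.10 = 16, 160×0.07 = 11.2, 160×0.18 = 28.8.
χ² = (52−46.4)²/46.4 + (19−33.6)²/33.6 + (30−24)²/24 + (24−16)²/16 + (8−11.2)²/11.2 + (27−28.8)²/28.8
   = 0.676 + 6.344 + 1.500 + 4.000 + 0.914 + 0.113
Sum = 13.55
df = 4. Since 13.55 > 7.779, we reject H₀.

13.55; reject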